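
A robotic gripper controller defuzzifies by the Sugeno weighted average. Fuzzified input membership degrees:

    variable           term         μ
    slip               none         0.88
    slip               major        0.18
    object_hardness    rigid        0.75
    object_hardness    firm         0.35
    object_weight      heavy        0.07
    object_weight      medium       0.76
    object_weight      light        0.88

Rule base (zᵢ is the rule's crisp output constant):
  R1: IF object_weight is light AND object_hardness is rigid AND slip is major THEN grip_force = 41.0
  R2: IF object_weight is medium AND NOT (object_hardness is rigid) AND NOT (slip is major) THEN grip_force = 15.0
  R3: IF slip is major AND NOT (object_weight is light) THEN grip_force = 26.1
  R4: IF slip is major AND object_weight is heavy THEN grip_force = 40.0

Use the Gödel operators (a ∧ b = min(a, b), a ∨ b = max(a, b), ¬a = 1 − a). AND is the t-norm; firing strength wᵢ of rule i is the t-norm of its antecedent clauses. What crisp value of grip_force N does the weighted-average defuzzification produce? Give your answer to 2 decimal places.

R1 (z=41.0): light=0.88, rigid=0.75, major=0.18; AND[min(a, b)] → w = 0.18
R2 (z=15.0): medium=0.76, ¬rigid=1−0.75=0.25, ¬major=1−0.18=0.82; AND[min(a, b)] → w = 0.25
R3 (z=26.1): major=0.18, ¬light=1−0.88=0.12; AND[min(a, b)] → w = 0.12
R4 (z=40.0): major=0.18, heavy=0.07; AND[min(a, b)] → w = 0.07
Weighted average = (0.18·41.0 + 0.25·15.0 + 0.12·26.1 + 0.07·40.0) / (0.18 + 0.25 + 0.12 + 0.07)
  = 17.0620 / 0.6200 = 27.52

27.52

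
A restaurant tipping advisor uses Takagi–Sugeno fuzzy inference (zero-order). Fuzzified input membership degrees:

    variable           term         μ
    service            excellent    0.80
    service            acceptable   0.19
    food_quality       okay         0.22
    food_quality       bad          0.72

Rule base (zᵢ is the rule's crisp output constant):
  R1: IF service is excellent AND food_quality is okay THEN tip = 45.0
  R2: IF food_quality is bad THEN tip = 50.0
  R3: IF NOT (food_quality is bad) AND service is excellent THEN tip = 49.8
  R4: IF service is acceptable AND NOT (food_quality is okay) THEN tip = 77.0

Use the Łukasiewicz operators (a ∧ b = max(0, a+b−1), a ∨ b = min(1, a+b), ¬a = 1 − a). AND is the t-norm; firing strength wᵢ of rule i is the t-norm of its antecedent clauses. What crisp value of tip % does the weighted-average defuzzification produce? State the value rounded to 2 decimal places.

R1 (z=45.0): excellent=0.80, okay=0.22; AND[max(0, a+b−1)] → w = 0.02
R2 (z=50.0): bad=0.72 → w = 0.72
R3 (z=49.8): ¬bad=1−0.72=0.28, excellent=0.80; AND[max(0, a+b−1)] → w = 0.08
R4 (z=77.0): acceptable=0.19, ¬okay=1−0.22=0.78; AND[max(0, a+b−1)] → w = 0.00
Weighted average = (0.02·45.0 + 0.72·50.0 + 0.08·49.8 + 0.00·77.0) / (0.02 + 0.72 + 0.08 + 0.00)
  = 40.8840 / 0.8200 = 49.86

49.86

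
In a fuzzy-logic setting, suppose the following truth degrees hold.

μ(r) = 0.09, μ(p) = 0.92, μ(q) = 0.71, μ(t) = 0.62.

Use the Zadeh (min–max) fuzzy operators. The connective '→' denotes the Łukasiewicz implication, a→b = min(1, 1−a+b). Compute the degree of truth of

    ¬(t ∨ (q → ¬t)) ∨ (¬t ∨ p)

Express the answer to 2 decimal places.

¬t = 1 − 0.62 = 0.38
q → ¬t  [Łukasiewicz: min(1, 1−a+b)] with a=0.71, b=0.38 → 0.67
t ∨ (q → ¬t) = max(a, b) on (0.62, 0.67) = 0.67
¬(t ∨ (q → ¬t)) = 1 − 0.67 = 0.33
¬t = 1 − 0.62 = 0.38
¬t ∨ p = max(a, b) on (0.38, 0.92) = 0.92
¬(t ∨ (q → ¬t)) ∨ (¬t ∨ p) = max(a, b) on (0.33, 0.92) = 0.92

0.92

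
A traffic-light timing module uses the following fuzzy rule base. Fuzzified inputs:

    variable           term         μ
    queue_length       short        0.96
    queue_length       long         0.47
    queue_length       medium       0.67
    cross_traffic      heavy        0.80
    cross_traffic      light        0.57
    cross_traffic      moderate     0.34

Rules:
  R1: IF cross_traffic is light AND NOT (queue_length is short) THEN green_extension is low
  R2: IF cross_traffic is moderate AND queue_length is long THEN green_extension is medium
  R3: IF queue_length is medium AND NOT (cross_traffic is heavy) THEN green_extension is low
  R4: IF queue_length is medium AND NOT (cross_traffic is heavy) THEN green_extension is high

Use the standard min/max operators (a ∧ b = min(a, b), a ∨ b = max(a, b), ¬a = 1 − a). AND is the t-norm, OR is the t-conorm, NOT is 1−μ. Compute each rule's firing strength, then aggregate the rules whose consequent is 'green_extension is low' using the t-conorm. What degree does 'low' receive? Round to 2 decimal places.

0.20

R1: light=0.57, ¬short=1−0.96=0.04; AND[min(a, b)] → w = 0.04
R2: moderate=0.34, long=0.47; AND[min(a, b)] → w = 0.34
R3: medium=0.67, ¬heavy=1−0.80=0.20; AND[min(a, b)] → w = 0.20
R4: medium=0.67, ¬heavy=1−0.80=0.20; AND[min(a, b)] → w = 0.20
Rules with consequent 'low': {R1, R3} → strengths 0.04, 0.20
Aggregate via t-conorm [max(a, b)]: 0.20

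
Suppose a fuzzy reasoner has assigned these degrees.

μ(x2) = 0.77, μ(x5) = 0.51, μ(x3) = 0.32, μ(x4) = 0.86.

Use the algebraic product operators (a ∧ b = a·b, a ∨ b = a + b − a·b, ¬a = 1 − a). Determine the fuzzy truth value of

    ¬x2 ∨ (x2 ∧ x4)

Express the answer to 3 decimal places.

0.740

¬x2 = 1 − 0.7700 = 0.2300
x2 ∧ x4 = a·b on (0.7700, 0.8600) = 0.6622
¬x2 ∨ (x2 ∧ x4) = a + b − a·b on (0.2300, 0.6622) = 0.7399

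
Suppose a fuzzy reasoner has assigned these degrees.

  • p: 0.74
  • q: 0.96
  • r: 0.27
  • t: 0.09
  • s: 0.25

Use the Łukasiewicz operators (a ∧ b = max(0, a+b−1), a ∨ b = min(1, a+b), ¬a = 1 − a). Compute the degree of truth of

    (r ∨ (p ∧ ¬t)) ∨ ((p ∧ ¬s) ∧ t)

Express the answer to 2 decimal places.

¬t = 1 − 0.09 = 0.91
p ∧ ¬t = max(0, a+b−1) on (0.74, 0.91) = 0.65
r ∨ (p ∧ ¬t) = min(1, a+b) on (0.27, 0.65) = 0.92
¬s = 1 − 0.25 = 0.75
p ∧ ¬s = max(0, a+b−1) on (0.74, 0.75) = 0.49
(p ∧ ¬s) ∧ t = max(0, a+b−1) on (0.49, 0.09) = 0.00
(r ∨ (p ∧ ¬t)) ∨ ((p ∧ ¬s) ∧ t) = min(1, a+b) on (0.92, 0.00) = 0.92

0.92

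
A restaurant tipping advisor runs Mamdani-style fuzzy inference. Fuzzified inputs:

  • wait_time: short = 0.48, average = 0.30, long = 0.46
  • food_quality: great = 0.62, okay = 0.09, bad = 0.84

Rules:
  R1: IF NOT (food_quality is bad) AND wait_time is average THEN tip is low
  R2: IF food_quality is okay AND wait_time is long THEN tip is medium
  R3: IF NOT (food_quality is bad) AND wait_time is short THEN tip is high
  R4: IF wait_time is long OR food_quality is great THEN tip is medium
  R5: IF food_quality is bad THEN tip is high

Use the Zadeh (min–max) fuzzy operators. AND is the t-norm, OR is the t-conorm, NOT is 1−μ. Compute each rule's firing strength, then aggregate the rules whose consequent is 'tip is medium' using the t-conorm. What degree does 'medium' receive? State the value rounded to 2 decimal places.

R1: ¬bad=1−0.84=0.16, average=0.30; AND[min(a, b)] → w = 0.16
R2: okay=0.09, long=0.46; AND[min(a, b)] → w = 0.09
R3: ¬bad=1−0.84=0.16, short=0.48; AND[min(a, b)] → w = 0.16
R4: long=0.46, great=0.62; OR[max(a, b)] → w = 0.62
R5: bad=0.84 → w = 0.84
Rules with consequent 'medium': {R2, R4} → strengths 0.09, 0.62
Aggregate via t-conorm [max(a, b)]: 0.62

0.62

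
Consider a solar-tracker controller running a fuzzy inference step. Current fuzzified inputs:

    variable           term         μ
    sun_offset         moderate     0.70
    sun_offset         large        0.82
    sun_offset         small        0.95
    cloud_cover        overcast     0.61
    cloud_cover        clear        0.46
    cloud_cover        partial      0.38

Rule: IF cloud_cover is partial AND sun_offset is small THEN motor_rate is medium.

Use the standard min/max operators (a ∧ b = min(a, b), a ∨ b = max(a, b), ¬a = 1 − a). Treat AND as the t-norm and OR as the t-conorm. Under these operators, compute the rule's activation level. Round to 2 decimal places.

0.38

firing strength: partial=0.38, small=0.95; AND[min(a, b)] → w = 0.38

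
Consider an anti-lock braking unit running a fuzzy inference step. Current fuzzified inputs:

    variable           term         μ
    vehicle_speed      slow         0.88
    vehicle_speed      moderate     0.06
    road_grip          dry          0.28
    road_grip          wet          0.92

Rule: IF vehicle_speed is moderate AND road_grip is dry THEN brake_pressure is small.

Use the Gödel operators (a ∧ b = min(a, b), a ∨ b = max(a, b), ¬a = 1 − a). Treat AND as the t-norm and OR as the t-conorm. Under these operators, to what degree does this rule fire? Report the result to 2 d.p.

firing strength: moderate=0.06, dry=0.28; AND[min(a, b)] → w = 0.06

0.06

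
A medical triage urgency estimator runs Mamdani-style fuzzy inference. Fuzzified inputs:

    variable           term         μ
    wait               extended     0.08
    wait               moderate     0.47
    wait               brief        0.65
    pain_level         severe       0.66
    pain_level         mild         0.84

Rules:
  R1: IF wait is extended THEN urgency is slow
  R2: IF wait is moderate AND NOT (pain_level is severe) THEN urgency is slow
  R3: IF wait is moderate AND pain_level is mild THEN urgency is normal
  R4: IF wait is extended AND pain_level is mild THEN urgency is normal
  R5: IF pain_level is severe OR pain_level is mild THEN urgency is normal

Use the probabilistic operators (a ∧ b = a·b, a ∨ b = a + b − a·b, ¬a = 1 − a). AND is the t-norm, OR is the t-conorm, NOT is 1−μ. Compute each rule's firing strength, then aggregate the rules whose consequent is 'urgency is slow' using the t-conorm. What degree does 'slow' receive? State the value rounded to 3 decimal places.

R1: extended=0.08 → w = 0.0800
R2: moderate=0.47, ¬severe=1−0.66=0.34; AND[a·b] → w = 0.1598
R3: moderate=0.47, mild=0.84; AND[a·b] → w = 0.3948
R4: extended=0.08, mild=0.84; AND[a·b] → w = 0.0672
R5: severe=0.66, mild=0.84; OR[a + b − a·b] → w = 0.9456
Rules with consequent 'slow': {R1, R2} → strengths 0.0800, 0.1598
Aggregate via t-conorm [a + b − a·b]: 0.2270

0.227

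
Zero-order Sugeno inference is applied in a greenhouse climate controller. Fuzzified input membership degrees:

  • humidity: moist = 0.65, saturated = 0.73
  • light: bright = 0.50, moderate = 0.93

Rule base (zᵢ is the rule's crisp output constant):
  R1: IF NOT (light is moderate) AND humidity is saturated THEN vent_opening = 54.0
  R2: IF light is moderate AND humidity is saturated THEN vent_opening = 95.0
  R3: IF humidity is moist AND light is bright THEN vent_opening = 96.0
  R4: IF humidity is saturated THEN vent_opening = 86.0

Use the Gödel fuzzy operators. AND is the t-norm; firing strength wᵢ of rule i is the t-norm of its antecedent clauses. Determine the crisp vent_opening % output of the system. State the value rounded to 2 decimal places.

R1 (z=54.0): ¬moderate=1−0.93=0.07, saturated=0.73; AND[min(a, b)] → w = 0.07
R2 (z=95.0): moderate=0.93, saturated=0.73; AND[min(a, b)] → w = 0.73
R3 (z=96.0): moist=0.65, bright=0.50; AND[min(a, b)] → w = 0.50
R4 (z=86.0): saturated=0.73 → w = 0.73
Weighted average = (0.07·54.0 + 0.73·95.0 + 0.50·96.0 + 0.73·86.0) / (0.07 + 0.73 + 0.50 + 0.73)
  = 183.9100 / 2.0300 = 90.60

90.60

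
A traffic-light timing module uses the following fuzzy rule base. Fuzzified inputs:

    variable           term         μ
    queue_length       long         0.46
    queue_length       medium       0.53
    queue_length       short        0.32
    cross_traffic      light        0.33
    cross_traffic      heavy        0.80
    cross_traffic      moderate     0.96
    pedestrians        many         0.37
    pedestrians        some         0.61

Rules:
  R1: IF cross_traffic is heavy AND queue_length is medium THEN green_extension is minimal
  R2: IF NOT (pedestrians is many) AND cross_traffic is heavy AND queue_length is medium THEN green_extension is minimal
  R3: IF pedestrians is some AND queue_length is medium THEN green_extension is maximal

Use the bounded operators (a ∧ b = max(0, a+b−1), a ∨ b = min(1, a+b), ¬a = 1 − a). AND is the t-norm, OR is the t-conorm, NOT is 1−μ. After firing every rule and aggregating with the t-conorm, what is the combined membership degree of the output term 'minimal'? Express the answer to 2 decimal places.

R1: heavy=0.80, medium=0.53; AND[max(0, a+b−1)] → w = 0.33
R2: ¬many=1−0.37=0.63, heavy=0.80, medium=0.53; AND[max(0, a+b−1)] → w = 0.00
R3: some=0.61, medium=0.53; AND[max(0, a+b−1)] → w = 0.14
Rules with consequent 'minimal': {R1, R2} → strengths 0.33, 0.00
Aggregate via t-conorm [min(1, a+b)]: 0.33

0.33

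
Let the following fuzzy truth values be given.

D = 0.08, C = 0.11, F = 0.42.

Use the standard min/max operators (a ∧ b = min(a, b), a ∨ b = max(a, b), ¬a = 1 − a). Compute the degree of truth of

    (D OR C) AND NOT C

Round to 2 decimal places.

D OR C = max(a, b) on (0.08, 0.11) = 0.11
NOT C = 1 − 0.11 = 0.89
(D OR C) AND NOT C = min(a, b) on (0.11, 0.89) = 0.11

0.11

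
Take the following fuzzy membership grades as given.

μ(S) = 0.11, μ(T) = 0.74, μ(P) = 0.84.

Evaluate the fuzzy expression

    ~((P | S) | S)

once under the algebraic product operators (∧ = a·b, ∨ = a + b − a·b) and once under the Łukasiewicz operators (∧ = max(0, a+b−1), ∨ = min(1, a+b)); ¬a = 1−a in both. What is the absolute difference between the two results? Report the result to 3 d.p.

Under algebraic product:
  P | S = a + b − a·b on (0.8400, 0.1100) = 0.8576
  (P | S) | S = a + b − a·b on (0.8576, 0.1100) = 0.8733
  ~((P | S) | S) = 1 − 0.8733 = 0.1267
  → value = 0.1267
Under Łukasiewicz:
  P | S = min(1, a+b) on (0.84, 0.11) = 0.95
  (P | S) | S = min(1, a+b) on (0.95, 0.11) = 1.00
  ~((P | S) | S) = 1 − 1.00 = 0.00
  → value = 0.0000
|0.1267 − 0.0000| = 0.127

0.127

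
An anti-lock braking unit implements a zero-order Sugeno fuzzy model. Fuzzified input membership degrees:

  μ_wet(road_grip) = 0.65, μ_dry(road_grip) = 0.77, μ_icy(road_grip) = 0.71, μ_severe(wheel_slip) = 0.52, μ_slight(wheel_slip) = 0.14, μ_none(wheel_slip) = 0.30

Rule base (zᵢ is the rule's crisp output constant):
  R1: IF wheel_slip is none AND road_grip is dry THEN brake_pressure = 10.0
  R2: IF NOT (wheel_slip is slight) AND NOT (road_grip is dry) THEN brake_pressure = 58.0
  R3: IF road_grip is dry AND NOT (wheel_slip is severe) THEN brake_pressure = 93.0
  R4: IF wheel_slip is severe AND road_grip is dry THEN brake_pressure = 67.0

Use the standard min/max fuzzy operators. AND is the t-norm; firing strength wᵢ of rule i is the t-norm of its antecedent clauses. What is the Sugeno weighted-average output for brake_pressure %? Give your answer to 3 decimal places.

62.627

R1 (z=10.0): none=0.30, dry=0.77; AND[min(a, b)] → w = 0.30
R2 (z=58.0): ¬slight=1−0.14=0.86, ¬dry=1−0.77=0.23; AND[min(a, b)] → w = 0.23
R3 (z=93.0): dry=0.77, ¬severe=1−0.52=0.48; AND[min(a, b)] → w = 0.48
R4 (z=67.0): severe=0.52, dry=0.77; AND[min(a, b)] → w = 0.52
Weighted average = (0.30·10.0 + 0.23·58.0 + 0.48·93.0 + 0.52·67.0) / (0.30 + 0.23 + 0.48 + 0.52)
  = 95.8200 / 1.5300 = 62.627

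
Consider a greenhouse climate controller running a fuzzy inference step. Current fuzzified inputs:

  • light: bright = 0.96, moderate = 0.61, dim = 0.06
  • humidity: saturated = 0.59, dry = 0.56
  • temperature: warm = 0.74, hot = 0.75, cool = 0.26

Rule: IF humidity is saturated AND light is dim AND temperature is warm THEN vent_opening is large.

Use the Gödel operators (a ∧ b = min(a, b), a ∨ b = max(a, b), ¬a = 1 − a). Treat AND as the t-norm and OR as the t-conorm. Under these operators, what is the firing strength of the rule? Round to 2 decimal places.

0.06

firing strength: saturated=0.59, dim=0.06, warm=0.74; AND[min(a, b)] → w = 0.06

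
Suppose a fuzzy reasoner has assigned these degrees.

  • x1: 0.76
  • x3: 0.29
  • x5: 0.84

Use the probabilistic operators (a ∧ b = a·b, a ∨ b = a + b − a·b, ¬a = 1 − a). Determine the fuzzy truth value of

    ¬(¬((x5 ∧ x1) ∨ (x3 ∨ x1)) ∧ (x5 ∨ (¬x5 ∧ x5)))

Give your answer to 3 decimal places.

0.947

x5 ∧ x1 = a·b on (0.8400, 0.7600) = 0.6384
x3 ∨ x1 = a + b − a·b on (0.2900, 0.7600) = 0.8296
(x5 ∧ x1) ∨ (x3 ∨ x1) = a + b − a·b on (0.6384, 0.8296) = 0.9384
¬((x5 ∧ x1) ∨ (x3 ∨ x1)) = 1 − 0.9384 = 0.0616
¬x5 = 1 − 0.8400 = 0.1600
¬x5 ∧ x5 = a·b on (0.1600, 0.8400) = 0.1344
x5 ∨ (¬x5 ∧ x5) = a + b − a·b on (0.8400, 0.1344) = 0.8615
¬((x5 ∧ x1) ∨ (x3 ∨ x1)) ∧ (x5 ∨ (¬x5 ∧ x5)) = a·b on (0.0616, 0.8615) = 0.0531
¬(¬((x5 ∧ x1) ∨ (x3 ∨ x1)) ∧ (x5 ∨ (¬x5 ∧ x5))) = 1 − 0.0531 = 0.9469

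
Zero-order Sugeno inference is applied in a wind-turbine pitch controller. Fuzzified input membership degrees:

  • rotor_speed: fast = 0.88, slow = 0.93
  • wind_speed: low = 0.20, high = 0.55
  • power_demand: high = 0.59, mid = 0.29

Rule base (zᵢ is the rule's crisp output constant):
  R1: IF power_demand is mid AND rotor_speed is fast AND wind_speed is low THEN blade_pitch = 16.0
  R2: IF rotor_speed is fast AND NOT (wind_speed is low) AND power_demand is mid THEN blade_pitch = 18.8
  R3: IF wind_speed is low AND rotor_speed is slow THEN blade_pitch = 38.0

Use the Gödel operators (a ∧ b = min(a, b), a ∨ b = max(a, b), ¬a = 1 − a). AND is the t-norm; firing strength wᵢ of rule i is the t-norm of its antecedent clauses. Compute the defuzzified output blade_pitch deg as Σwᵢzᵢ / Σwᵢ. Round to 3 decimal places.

R1 (z=16.0): mid=0.29, fast=0.88, low=0.20; AND[min(a, b)] → w = 0.20
R2 (z=18.8): fast=0.88, ¬low=1−0.20=0.80, mid=0.29; AND[min(a, b)] → w = 0.29
R3 (z=38.0): low=0.20, slow=0.93; AND[min(a, b)] → w = 0.20
Weighted average = (0.20·16.0 + 0.29·18.8 + 0.20·38.0) / (0.20 + 0.29 + 0.20)
  = 16.2520 / 0.6900 = 23.554

23.554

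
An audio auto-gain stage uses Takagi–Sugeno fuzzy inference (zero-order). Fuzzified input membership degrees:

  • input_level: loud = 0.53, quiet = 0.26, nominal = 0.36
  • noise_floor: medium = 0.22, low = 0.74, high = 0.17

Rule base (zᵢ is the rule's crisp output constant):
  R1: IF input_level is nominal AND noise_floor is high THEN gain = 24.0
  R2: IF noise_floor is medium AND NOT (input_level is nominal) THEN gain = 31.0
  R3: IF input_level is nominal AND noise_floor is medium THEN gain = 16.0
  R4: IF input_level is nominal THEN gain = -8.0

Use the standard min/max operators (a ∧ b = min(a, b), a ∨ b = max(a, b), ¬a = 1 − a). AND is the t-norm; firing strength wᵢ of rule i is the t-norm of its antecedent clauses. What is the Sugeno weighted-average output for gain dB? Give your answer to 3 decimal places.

11.897

R1 (z=24.0): nominal=0.36, high=0.17; AND[min(a, b)] → w = 0.17
R2 (z=31.0): medium=0.22, ¬nominal=1−0.36=0.64; AND[min(a, b)] → w = 0.22
R3 (z=16.0): nominal=0.36, medium=0.22; AND[min(a, b)] → w = 0.22
R4 (z=-8.0): nominal=0.36 → w = 0.36
Weighted average = (0.17·24.0 + 0.22·31.0 + 0.22·16.0 + 0.36·-8.0) / (0.17 + 0.22 + 0.22 + 0.36)
  = 11.5400 / 0.9700 = 11.897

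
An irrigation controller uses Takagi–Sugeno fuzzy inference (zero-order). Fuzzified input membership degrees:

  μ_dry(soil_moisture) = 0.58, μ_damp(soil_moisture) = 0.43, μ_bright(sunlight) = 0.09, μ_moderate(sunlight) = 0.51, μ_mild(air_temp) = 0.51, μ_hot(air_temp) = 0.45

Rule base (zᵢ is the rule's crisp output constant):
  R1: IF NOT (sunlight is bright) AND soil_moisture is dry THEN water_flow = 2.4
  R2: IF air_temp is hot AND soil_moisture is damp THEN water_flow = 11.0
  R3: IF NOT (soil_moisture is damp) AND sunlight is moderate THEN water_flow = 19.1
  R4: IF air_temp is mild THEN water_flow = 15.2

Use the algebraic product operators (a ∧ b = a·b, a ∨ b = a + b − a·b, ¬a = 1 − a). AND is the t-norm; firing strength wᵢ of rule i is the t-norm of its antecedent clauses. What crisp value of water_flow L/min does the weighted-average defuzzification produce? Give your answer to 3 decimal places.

10.972

R1 (z=2.4): ¬bright=1−0.09=0.91, dry=0.58; AND[a·b] → w = 0.5278
R2 (z=11.0): hot=0.45, damp=0.43; AND[a·b] → w = 0.1935
R3 (z=19.1): ¬damp=1−0.43=0.57, moderate=0.51; AND[a·b] → w = 0.2907
R4 (z=15.2): mild=0.51 → w = 0.5100
Weighted average = (0.5278·2.4 + 0.1935·11.0 + 0.2907·19.1 + 0.5100·15.2) / (0.5278 + 0.1935 + 0.2907 + 0.5100)
  = 16.6996 / 1.5220 = 10.972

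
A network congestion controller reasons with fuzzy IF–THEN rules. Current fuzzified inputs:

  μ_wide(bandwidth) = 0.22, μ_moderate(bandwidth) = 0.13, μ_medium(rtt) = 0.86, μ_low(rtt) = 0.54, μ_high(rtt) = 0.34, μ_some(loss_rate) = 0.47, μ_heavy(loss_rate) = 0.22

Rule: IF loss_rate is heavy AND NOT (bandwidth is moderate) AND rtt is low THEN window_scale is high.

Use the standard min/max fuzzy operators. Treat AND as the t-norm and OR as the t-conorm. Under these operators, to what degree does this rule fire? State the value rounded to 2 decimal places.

firing strength: heavy=0.22, ¬moderate=1−0.13=0.87, low=0.54; AND[min(a, b)] → w = 0.22

0.22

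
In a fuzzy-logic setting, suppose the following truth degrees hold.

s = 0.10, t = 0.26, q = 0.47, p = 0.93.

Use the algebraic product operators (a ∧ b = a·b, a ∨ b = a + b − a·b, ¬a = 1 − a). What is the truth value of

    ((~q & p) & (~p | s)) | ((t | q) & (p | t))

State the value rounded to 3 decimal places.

~q = 1 − 0.4700 = 0.5300
~q & p = a·b on (0.5300, 0.9300) = 0.4929
~p = 1 − 0.9300 = 0.0700
~p | s = a + b − a·b on (0.0700, 0.1000) = 0.1630
(~q & p) & (~p | s) = a·b on (0.4929, 0.1630) = 0.0803
t | q = a + b − a·b on (0.2600, 0.4700) = 0.6078
p | t = a + b − a·b on (0.9300, 0.2600) = 0.9482
(t | q) & (p | t) = a·b on (0.6078, 0.9482) = 0.5763
((~q & p) & (~p | s)) | ((t | q) & (p | t)) = a + b − a·b on (0.0803, 0.5763) = 0.6104

0.610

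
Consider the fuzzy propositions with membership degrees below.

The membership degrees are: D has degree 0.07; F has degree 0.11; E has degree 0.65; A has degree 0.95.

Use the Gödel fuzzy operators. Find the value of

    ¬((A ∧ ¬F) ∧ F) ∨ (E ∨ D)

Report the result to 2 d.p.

¬F = 1 − 0.11 = 0.89
A ∧ ¬F = min(a, b) on (0.95, 0.89) = 0.89
(A ∧ ¬F) ∧ F = min(a, b) on (0.89, 0.11) = 0.11
¬((A ∧ ¬F) ∧ F) = 1 − 0.11 = 0.89
E ∨ D = max(a, b) on (0.65, 0.07) = 0.65
¬((A ∧ ¬F) ∧ F) ∨ (E ∨ D) = max(a, b) on (0.89, 0.65) = 0.89

0.89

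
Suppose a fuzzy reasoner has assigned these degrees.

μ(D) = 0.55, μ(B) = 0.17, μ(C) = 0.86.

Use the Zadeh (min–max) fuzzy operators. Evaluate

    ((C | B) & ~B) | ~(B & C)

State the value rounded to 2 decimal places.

C | B = max(a, b) on (0.86, 0.17) = 0.86
~B = 1 − 0.17 = 0.83
(C | B) & ~B = min(a, b) on (0.86, 0.83) = 0.83
B & C = min(a, b) on (0.17, 0.86) = 0.17
~(B & C) = 1 − 0.17 = 0.83
((C | B) & ~B) | ~(B & C) = max(a, b) on (0.83, 0.83) = 0.83

0.83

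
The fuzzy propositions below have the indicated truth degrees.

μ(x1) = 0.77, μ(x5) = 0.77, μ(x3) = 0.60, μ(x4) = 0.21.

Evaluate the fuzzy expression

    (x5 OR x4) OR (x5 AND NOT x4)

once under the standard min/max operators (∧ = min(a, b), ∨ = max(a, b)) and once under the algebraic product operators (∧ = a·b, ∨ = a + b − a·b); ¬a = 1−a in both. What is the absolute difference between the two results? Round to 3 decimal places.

Under standard min/max:
  x5 OR x4 = max(a, b) on (0.77, 0.21) = 0.77
  NOT x4 = 1 − 0.21 = 0.79
  x5 AND NOT x4 = min(a, b) on (0.77, 0.79) = 0.77
  (x5 OR x4) OR (x5 AND NOT x4) = max(a, b) on (0.77, 0.77) = 0.77
  → value = 0.7700
Under algebraic product:
  x5 OR x4 = a + b − a·b on (0.7700, 0.2100) = 0.8183
  NOT x4 = 1 − 0.2100 = 0.7900
  x5 AND NOT x4 = a·b on (0.7700, 0.7900) = 0.6083
  (x5 OR x4) OR (x5 AND NOT x4) = a + b − a·b on (0.8183, 0.6083) = 0.9288
  → value = 0.9288
|0.7700 − 0.9288| = 0.159

0.159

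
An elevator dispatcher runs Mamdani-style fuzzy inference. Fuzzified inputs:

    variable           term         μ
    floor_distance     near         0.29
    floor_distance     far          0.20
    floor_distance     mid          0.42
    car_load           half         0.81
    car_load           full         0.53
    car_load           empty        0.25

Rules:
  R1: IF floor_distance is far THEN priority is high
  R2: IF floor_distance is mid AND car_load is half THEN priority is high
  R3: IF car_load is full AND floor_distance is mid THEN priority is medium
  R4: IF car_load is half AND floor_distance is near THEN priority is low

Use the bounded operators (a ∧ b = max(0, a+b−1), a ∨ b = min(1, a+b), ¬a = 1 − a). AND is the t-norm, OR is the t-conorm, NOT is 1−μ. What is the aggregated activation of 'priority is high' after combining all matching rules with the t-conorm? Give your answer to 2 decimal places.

R1: far=0.20 → w = 0.20
R2: mid=0.42, half=0.81; AND[max(0, a+b−1)] → w = 0.23
R3: full=0.53, mid=0.42; AND[max(0, a+b−1)] → w = 0.00
R4: half=0.81, near=0.29; AND[max(0, a+b−1)] → w = 0.10
Rules with consequent 'high': {R1, R2} → strengths 0.20, 0.23
Aggregate via t-conorm [min(1, a+b)]: 0.43

0.43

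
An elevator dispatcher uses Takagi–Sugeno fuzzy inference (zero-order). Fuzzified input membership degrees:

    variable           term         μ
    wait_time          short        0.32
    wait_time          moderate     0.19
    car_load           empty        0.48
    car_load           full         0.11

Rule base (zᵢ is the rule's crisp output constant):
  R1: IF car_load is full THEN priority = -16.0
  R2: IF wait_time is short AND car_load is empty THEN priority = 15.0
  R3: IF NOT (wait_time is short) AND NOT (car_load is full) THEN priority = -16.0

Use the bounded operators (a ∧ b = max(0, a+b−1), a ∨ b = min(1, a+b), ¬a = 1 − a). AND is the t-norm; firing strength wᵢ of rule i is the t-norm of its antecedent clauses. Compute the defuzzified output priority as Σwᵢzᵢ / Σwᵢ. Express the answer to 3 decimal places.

R1 (z=-16.0): full=0.11 → w = 0.11
R2 (z=15.0): short=0.32, empty=0.48; AND[max(0, a+b−1)] → w = 0.00
R3 (z=-16.0): ¬short=1−0.32=0.68, ¬full=1−0.11=0.89; AND[max(0, a+b−1)] → w = 0.57
Weighted average = (0.11·-16.0 + 0.00·15.0 + 0.57·-16.0) / (0.11 + 0.00 + 0.57)
  = -10.8800 / 0.6800 = -16.000

-16.000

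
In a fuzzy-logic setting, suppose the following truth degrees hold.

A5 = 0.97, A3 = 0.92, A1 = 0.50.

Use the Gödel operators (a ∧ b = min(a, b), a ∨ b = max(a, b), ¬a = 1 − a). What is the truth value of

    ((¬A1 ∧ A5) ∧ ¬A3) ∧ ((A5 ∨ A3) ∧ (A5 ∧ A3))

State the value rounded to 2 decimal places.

¬A1 = 1 − 0.50 = 0.50
¬A1 ∧ A5 = min(a, b) on (0.50, 0.97) = 0.50
¬A3 = 1 − 0.92 = 0.08
(¬A1 ∧ A5) ∧ ¬A3 = min(a, b) on (0.50, 0.08) = 0.08
A5 ∨ A3 = max(a, b) on (0.97, 0.92) = 0.97
A5 ∧ A3 = min(a, b) on (0.97, 0.92) = 0.92
(A5 ∨ A3) ∧ (A5 ∧ A3) = min(a, b) on (0.97, 0.92) = 0.92
((¬A1 ∧ A5) ∧ ¬A3) ∧ ((A5 ∨ A3) ∧ (A5 ∧ A3)) = min(a, b) on (0.08, 0.92) = 0.08

0.08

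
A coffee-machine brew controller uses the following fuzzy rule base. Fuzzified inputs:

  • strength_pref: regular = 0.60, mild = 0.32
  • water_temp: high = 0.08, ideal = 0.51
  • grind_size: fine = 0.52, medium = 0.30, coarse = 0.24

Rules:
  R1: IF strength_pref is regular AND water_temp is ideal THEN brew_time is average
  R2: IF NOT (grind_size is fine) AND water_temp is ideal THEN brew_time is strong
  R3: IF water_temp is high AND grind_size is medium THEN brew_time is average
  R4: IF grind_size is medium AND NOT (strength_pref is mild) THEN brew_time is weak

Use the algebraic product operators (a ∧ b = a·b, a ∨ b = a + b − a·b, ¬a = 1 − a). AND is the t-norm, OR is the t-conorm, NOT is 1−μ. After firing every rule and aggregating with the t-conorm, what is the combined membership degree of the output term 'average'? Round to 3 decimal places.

R1: regular=0.60, ideal=0.51; AND[a·b] → w = 0.3060
R2: ¬fine=1−0.52=0.48, ideal=0.51; AND[a·b] → w = 0.2448
R3: high=0.08, medium=0.30; AND[a·b] → w = 0.0240
R4: medium=0.30, ¬mild=1−0.32=0.68; AND[a·b] → w = 0.2040
Rules with consequent 'average': {R1, R3} → strengths 0.3060, 0.0240
Aggregate via t-conorm [a + b − a·b]: 0.3227

0.323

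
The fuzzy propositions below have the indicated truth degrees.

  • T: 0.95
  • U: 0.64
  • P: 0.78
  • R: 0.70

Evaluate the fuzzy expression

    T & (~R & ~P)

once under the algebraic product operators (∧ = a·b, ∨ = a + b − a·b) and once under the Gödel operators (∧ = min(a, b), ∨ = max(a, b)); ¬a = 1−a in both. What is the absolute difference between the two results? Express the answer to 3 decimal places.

0.157

Under algebraic product:
  ~R = 1 − 0.7000 = 0.3000
  ~P = 1 − 0.7800 = 0.2200
  ~R & ~P = a·b on (0.3000, 0.2200) = 0.0660
  T & (~R & ~P) = a·b on (0.9500, 0.0660) = 0.0627
  → value = 0.0627
Under Gödel:
  ~R = 1 − 0.70 = 0.30
  ~P = 1 − 0.78 = 0.22
  ~R & ~P = min(a, b) on (0.30, 0.22) = 0.22
  T & (~R & ~P) = min(a, b) on (0.95, 0.22) = 0.22
  → value = 0.2200
|0.0627 − 0.2200| = 0.157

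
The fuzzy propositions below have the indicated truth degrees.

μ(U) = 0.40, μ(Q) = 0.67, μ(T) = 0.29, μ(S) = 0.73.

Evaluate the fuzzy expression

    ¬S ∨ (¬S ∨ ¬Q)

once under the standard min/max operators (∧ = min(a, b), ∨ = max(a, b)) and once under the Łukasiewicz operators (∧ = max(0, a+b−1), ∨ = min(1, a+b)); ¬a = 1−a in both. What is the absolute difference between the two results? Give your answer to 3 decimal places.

0.540

Under standard min/max:
  ¬S = 1 − 0.73 = 0.27
  ¬S = 1 − 0.73 = 0.27
  ¬Q = 1 − 0.67 = 0.33
  ¬S ∨ ¬Q = max(a, b) on (0.27, 0.33) = 0.33
  ¬S ∨ (¬S ∨ ¬Q) = max(a, b) on (0.27, 0.33) = 0.33
  → value = 0.3300
Under Łukasiewicz:
  ¬S = 1 − 0.73 = 0.27
  ¬S = 1 − 0.73 = 0.27
  ¬Q = 1 − 0.67 = 0.33
  ¬S ∨ ¬Q = min(1, a+b) on (0.27, 0.33) = 0.60
  ¬S ∨ (¬S ∨ ¬Q) = min(1, a+b) on (0.27, 0.60) = 0.87
  → value = 0.8700
|0.3300 − 0.8700| = 0.540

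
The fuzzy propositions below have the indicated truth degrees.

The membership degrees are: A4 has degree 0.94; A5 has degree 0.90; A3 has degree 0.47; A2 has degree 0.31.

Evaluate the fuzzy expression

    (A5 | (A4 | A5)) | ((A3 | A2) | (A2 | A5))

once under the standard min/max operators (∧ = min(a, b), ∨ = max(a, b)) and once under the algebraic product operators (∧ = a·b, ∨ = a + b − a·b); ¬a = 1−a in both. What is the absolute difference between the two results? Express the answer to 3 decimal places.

Under standard min/max:
  A4 | A5 = max(a, b) on (0.94, 0.90) = 0.94
  A5 | (A4 | A5) = max(a, b) on (0.90, 0.94) = 0.94
  A3 | A2 = max(a, b) on (0.47, 0.31) = 0.47
  A2 | A5 = max(a, b) on (0.31, 0.90) = 0.90
  (A3 | A2) | (A2 | A5) = max(a, b) on (0.47, 0.90) = 0.90
  (A5 | (A4 | A5)) | ((A3 | A2) | (A2 | A5)) = max(a, b) on (0.94, 0.90) = 0.94
  → value = 0.9400
Under algebraic product:
  A4 | A5 = a + b − a·b on (0.9400, 0.9000) = 0.9940
  A5 | (A4 | A5) = a + b − a·b on (0.9000, 0.9940) = 0.9994
  A3 | A2 = a + b − a·b on (0.4700, 0.3100) = 0.6343
  A2 | A5 = a + b − a·b on (0.3100, 0.9000) = 0.9310
  (A3 | A2) | (A2 | A5) = a + b − a·b on (0.6343, 0.9310) = 0.9748
  (A5 | (A4 | A5)) | ((A3 | A2) | (A2 | A5)) = a + b − a·b on (0.9994, 0.9748) = 1.0000
  → value = 1.0000
|0.9400 − 1.0000| = 0.060

0.060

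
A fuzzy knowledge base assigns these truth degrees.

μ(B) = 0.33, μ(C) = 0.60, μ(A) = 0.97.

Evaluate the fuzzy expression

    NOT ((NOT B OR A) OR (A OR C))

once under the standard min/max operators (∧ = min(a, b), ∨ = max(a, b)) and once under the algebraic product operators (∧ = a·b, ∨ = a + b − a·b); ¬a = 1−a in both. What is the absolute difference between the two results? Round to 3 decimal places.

0.030

Under standard min/max:
  NOT B = 1 − 0.33 = 0.67
  NOT B OR A = max(a, b) on (0.67, 0.97) = 0.97
  A OR C = max(a, b) on (0.97, 0.60) = 0.97
  (NOT B OR A) OR (A OR C) = max(a, b) on (0.97, 0.97) = 0.97
  NOT ((NOT B OR A) OR (A OR C)) = 1 − 0.97 = 0.03
  → value = 0.0300
Under algebraic product:
  NOT B = 1 − 0.3300 = 0.6700
  NOT B OR A = a + b − a·b on (0.6700, 0.9700) = 0.9901
  A OR C = a + b − a·b on (0.9700, 0.6000) = 0.9880
  (NOT B OR A) OR (A OR C) = a + b − a·b on (0.9901, 0.9880) = 0.9999
  NOT ((NOT B OR A) OR (A OR C)) = 1 − 0.9999 = 0.0001
  → value = 0.0001
|0.0300 − 0.0001| = 0.030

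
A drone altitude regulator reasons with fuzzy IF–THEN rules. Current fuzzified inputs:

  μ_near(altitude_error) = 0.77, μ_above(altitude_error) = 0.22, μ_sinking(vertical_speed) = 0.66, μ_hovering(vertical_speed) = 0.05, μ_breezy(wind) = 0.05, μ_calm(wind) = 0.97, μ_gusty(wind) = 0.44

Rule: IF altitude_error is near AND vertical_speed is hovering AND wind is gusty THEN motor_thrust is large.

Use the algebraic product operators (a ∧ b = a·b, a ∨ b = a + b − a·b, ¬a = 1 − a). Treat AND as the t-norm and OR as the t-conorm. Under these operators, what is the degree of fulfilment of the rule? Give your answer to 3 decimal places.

firing strength: near=0.77, hovering=0.05, gusty=0.44; AND[a·b] → w = 0.0169

0.017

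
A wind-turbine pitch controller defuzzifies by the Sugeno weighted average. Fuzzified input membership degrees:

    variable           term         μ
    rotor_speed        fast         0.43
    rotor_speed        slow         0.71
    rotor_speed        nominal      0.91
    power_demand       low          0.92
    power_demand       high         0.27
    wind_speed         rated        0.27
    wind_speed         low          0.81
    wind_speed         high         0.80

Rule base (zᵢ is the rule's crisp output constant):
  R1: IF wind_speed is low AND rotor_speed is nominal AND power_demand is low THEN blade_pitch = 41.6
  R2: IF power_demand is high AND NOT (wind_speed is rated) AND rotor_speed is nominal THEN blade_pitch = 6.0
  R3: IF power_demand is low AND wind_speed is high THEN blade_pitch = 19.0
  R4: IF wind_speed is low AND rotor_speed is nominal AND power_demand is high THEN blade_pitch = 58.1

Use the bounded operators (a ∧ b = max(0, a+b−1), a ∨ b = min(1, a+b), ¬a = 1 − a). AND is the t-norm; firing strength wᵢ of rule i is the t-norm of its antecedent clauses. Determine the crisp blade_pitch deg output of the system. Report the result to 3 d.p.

R1 (z=41.6): low=0.81, nominal=0.91, low=0.92; AND[max(0, a+b−1)] → w = 0.64
R2 (z=6.0): high=0.27, ¬rated=1−0.27=0.73, nominal=0.91; AND[max(0, a+b−1)] → w = 0.00
R3 (z=19.0): low=0.92, high=0.80; AND[max(0, a+b−1)] → w = 0.72
R4 (z=58.1): low=0.81, nominal=0.91, high=0.27; AND[max(0, a+b−1)] → w = 0.00
Weighted average = (0.64·41.6 + 0.00·6.0 + 0.72·19.0 + 0.00·58.1) / (0.64 + 0.00 + 0.72 + 0.00)
  = 40.3040 / 1.3600 = 29.635

29.635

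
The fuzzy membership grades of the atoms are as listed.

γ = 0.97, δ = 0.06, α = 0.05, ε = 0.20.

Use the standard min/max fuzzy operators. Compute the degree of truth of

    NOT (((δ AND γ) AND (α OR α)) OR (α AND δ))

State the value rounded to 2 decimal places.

0.95

δ AND γ = min(a, b) on (0.06, 0.97) = 0.06
α OR α = max(a, b) on (0.05, 0.05) = 0.05
(δ AND γ) AND (α OR α) = min(a, b) on (0.06, 0.05) = 0.05
α AND δ = min(a, b) on (0.05, 0.06) = 0.05
((δ AND γ) AND (α OR α)) OR (α AND δ) = max(a, b) on (0.05, 0.05) = 0.05
NOT (((δ AND γ) AND (α OR α)) OR (α AND δ)) = 1 − 0.05 = 0.95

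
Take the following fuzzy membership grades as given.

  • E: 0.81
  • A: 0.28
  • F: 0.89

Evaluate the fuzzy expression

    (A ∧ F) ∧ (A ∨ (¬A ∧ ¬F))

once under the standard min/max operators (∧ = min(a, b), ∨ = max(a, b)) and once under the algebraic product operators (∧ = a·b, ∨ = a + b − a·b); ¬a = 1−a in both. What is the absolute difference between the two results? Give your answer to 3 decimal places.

Under standard min/max:
  A ∧ F = min(a, b) on (0.28, 0.89) = 0.28
  ¬A = 1 − 0.28 = 0.72
  ¬F = 1 − 0.89 = 0.11
  ¬A ∧ ¬F = min(a, b) on (0.72, 0.11) = 0.11
  A ∨ (¬A ∧ ¬F) = max(a, b) on (0.28, 0.11) = 0.28
  (A ∧ F) ∧ (A ∨ (¬A ∧ ¬F)) = min(a, b) on (0.28, 0.28) = 0.28
  → value = 0.2800
Under algebraic product:
  A ∧ F = a·b on (0.2800, 0.8900) = 0.2492
  ¬A = 1 − 0.2800 = 0.7200
  ¬F = 1 − 0.8900 = 0.1100
  ¬A ∧ ¬F = a·b on (0.7200, 0.1100) = 0.0792
  A ∨ (¬A ∧ ¬F) = a + b − a·b on (0.2800, 0.0792) = 0.3370
  (A ∧ F) ∧ (A ∨ (¬A ∧ ¬F)) = a·b on (0.2492, 0.3370) = 0.0840
  → value = 0.0840
|0.2800 − 0.0840| = 0.196

0.196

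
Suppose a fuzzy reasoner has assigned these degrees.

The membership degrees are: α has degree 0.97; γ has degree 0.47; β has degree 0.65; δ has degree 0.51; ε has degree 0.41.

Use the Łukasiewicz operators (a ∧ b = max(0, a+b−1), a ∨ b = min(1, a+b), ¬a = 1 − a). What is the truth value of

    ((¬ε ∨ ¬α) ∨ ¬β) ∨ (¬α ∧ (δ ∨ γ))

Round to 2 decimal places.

¬ε = 1 − 0.41 = 0.59
¬α = 1 − 0.97 = 0.03
¬ε ∨ ¬α = min(1, a+b) on (0.59, 0.03) = 0.62
¬β = 1 − 0.65 = 0.35
(¬ε ∨ ¬α) ∨ ¬β = min(1, a+b) on (0.62, 0.35) = 0.97
¬α = 1 − 0.97 = 0.03
δ ∨ γ = min(1, a+b) on (0.51, 0.47) = 0.98
¬α ∧ (δ ∨ γ) = max(0, a+b−1) on (0.03, 0.98) = 0.01
((¬ε ∨ ¬α) ∨ ¬β) ∨ (¬α ∧ (δ ∨ γ)) = min(1, a+b) on (0.97, 0.01) = 0.98

0.98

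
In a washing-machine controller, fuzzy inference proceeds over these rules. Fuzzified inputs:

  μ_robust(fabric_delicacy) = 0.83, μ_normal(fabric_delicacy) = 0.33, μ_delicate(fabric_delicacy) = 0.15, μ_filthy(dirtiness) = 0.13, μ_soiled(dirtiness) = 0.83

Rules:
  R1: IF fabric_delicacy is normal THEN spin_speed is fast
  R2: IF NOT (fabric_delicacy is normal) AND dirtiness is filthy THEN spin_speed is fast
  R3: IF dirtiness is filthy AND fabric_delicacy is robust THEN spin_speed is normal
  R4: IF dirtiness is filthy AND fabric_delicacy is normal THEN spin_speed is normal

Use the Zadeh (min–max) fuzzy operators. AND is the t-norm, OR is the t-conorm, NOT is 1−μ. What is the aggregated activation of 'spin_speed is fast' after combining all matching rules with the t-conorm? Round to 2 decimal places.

R1: normal=0.33 → w = 0.33
R2: ¬normal=1−0.33=0.67, filthy=0.13; AND[min(a, b)] → w = 0.13
R3: filthy=0.13, robust=0.83; AND[min(a, b)] → w = 0.13
R4: filthy=0.13, normal=0.33; AND[min(a, b)] → w = 0.13
Rules with consequent 'fast': {R1, R2} → strengths 0.33, 0.13
Aggregate via t-conorm [max(a, b)]: 0.33

0.33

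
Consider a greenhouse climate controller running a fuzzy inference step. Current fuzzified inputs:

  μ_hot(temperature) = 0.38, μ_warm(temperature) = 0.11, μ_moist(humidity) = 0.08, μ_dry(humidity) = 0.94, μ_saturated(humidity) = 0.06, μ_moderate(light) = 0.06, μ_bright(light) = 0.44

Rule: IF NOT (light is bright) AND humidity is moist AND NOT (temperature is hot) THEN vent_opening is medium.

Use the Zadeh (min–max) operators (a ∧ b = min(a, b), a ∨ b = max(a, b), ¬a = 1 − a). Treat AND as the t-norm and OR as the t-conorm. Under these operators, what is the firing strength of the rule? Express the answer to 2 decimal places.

0.08

firing strength: ¬bright=1−0.44=0.56, moist=0.08, ¬hot=1−0.38=0.62; AND[min(a, b)] → w = 0.08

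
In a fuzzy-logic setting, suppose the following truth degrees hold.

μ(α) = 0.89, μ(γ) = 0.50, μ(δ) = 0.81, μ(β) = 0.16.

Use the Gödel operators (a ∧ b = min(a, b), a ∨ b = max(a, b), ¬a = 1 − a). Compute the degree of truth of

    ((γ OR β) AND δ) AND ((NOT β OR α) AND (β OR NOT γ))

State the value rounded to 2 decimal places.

γ OR β = max(a, b) on (0.50, 0.16) = 0.50
(γ OR β) AND δ = min(a, b) on (0.50, 0.81) = 0.50
NOT β = 1 − 0.16 = 0.84
NOT β OR α = max(a, b) on (0.84, 0.89) = 0.89
NOT γ = 1 − 0.50 = 0.50
β OR NOT γ = max(a, b) on (0.16, 0.50) = 0.50
(NOT β OR α) AND (β OR NOT γ) = min(a, b) on (0.89, 0.50) = 0.50
((γ OR β) AND δ) AND ((NOT β OR α) AND (β OR NOT γ)) = min(a, b) on (0.50, 0.50) = 0.50

0.50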